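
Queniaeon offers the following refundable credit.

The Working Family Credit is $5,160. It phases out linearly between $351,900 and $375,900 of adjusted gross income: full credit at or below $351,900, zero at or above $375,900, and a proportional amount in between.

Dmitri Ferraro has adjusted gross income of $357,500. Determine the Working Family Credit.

Working Family Credit: $357,500 is $5,600 into a $24,000 phase-out range, leaving 18,400/24,000 of the credit: $5,160 × 18,400/24,000 = $3,956.

$3,956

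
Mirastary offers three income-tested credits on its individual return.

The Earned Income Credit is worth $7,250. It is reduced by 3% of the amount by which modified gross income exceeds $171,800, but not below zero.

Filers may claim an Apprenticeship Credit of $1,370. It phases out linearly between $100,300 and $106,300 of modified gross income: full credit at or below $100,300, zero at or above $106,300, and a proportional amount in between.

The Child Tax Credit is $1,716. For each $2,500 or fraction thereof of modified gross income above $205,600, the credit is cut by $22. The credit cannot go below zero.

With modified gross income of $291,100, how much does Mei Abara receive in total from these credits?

Earned Income Credit: 3% of the $119,300 excess over $171,800 is $3,579; credit = $7,250 − $3,579 = $3,671.
Apprenticeship Credit: $291,100 is at or above $106,300, so the credit is $0.
Child Tax Credit: income exceeds $205,600 by $85,500, which is 35 full-or-partial $2,500 increments; reduction = 35 × $22 = $770, leaving $946.
Total: $3,671 + $0 + $946 = $4,617.

$4,617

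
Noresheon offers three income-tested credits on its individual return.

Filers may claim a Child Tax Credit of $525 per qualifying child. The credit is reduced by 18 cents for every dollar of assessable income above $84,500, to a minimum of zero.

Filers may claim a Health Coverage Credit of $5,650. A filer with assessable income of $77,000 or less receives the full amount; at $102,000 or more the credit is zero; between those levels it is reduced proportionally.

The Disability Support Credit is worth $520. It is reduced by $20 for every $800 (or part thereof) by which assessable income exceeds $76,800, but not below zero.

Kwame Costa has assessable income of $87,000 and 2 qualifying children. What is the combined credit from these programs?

$4,250

Child Tax Credit: base = 2 × $525 = $1,050. 18% of the $2,500 excess over $84,500 is $450; credit = $1,050 − $450 = $600.
Health Coverage Credit: $87,000 is $10,000 into a $25,000 phase-out range, leaving 15,000/25,000 of the credit: $5,650 × 15,000/25,000 = $3,390.
Disability Support Credit: income exceeds $76,800 by $10,200, which is 13 full-or-partial $800 increments; reduction = 13 × $20 = $260, leaving $260.
Total: $600 + $3,390 + $260 = $4,250.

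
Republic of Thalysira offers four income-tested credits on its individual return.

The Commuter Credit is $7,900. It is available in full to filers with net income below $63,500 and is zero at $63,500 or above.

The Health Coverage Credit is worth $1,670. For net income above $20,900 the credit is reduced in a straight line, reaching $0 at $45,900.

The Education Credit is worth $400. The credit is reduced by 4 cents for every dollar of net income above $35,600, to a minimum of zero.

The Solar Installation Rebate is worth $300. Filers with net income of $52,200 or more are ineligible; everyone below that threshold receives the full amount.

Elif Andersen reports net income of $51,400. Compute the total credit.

$8,200

Commuter Credit: $51,400 is below the $63,500 cutoff, so the full $7,900 applies.
Health Coverage Credit: $51,400 is at or above $45,900, so the credit is $0.
Education Credit: 4% of the $15,800 excess over $35,600 is $632 ≥ base, so the credit is $0.
Solar Installation Rebate: $51,400 is below the $52,200 cutoff, so the full $300 applies.
Total: $7,900 + $0 + $0 + $300 = $8,200.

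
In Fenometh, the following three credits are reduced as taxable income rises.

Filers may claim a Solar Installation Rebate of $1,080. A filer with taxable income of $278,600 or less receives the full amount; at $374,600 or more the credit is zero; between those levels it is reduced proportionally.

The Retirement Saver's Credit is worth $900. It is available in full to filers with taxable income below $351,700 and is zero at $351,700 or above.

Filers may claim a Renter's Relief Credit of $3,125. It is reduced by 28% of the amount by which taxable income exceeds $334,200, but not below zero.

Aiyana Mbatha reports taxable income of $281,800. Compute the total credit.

Solar Installation Rebate: $281,800 is $3,200 into a $96,000 phase-out range, leaving 92,800/96,000 of the credit: $1,080 × 92,800/96,000 = $1,044.
Retirement Saver's Credit: $281,800 is below the $351,700 cutoff, so the full $900 applies.
Renter's Relief Credit: $281,800 is at or below the $334,200 threshold, so the full $3,125 applies.
Total: $1,044 + $900 + $3,125 = $5,069.

$5,069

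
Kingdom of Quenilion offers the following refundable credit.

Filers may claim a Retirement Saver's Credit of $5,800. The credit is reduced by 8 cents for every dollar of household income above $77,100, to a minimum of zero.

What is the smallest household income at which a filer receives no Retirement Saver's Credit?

The credit falls by 8% of each dollar above $77,100, so it reaches zero when the excess is $5,800 / 8% = $72,500: income = $77,100 + $72,500 = $149,600.

$149,600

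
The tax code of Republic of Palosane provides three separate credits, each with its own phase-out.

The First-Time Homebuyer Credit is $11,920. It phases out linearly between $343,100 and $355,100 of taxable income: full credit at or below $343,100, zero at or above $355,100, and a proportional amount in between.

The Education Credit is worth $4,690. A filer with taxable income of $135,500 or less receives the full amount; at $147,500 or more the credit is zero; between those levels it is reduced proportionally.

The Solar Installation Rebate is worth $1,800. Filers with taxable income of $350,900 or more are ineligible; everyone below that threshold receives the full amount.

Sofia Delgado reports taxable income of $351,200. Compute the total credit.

First-Time Homebuyer Credit: $351,200 is $8,100 into a $12,000 phase-out range, leaving 3,900/12,000 of the credit: $11,920 × 3,900/12,000 = $3,874.
Education Credit: $351,200 is at or above $147,500, so the credit is $0.
Solar Installation Rebate: $351,200 meets or exceeds the $350,900 cutoff, so the credit is $0.
Total: $3,874 + $0 + $0 = $3,874.

$3,874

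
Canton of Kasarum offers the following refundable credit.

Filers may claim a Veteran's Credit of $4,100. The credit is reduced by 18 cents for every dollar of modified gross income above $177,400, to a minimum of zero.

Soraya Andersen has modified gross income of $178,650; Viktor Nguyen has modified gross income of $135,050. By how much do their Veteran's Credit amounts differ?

Soraya ($178,650): Veteran's Credit: 18% of the $1,250 excess over $177,400 is $225; credit = $4,100 − $225 = $3,875.
Viktor ($135,050): Veteran's Credit: $135,050 is at or below the $177,400 threshold, so the full $4,100 applies.
Difference: |$3,875 − $4,100| = $225.

$225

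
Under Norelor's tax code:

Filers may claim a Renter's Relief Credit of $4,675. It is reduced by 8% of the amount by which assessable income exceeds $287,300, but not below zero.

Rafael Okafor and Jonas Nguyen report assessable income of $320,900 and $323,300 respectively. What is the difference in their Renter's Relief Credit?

Rafael ($320,900): Renter's Relief Credit: 8% of the $33,600 excess over $287,300 is $2,688; credit = $4,675 − $2,688 = $1,987.
Jonas ($323,300): Renter's Relief Credit: 8% of the $36,000 excess over $287,300 is $2,880; credit = $4,675 − $2,880 = $1,795.
Difference: |$1,987 − $1,795| = $192.

$192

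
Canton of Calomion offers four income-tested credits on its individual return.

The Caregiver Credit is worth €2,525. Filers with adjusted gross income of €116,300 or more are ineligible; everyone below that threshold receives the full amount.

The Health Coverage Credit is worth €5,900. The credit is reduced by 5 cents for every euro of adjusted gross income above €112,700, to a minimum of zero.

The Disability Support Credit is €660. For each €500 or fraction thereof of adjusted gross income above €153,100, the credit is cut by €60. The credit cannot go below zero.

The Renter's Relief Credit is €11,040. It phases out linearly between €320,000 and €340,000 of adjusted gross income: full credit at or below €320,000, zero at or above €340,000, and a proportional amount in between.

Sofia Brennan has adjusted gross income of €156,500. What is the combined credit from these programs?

€14,990

Caregiver Credit: €156,500 meets or exceeds the €116,300 cutoff, so the credit is €0.
Health Coverage Credit: 5% of the €43,800 excess over €112,700 is €2,190; credit = €5,900 − €2,190 = €3,710.
Disability Support Credit: income exceeds €153,100 by €3,400, which is 7 full-or-partial €500 increments; reduction = 7 × €60 = €420, leaving €240.
Renter's Relief Credit: €156,500 is at or below the €320,000 threshold, so the full €11,040 applies.
Total: €0 + €3,710 + €240 + €11,040 = €14,990.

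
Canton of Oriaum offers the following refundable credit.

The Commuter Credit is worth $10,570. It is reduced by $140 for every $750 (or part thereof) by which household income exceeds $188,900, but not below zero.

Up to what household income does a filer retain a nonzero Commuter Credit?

$245,150

After 75 increments the reduction is 75 × $140 = $10,500, leaving $70; one more increment wipes it out. Increment 75 ends at excess 75 × $750 = $56,250, so the highest qualifying income is $188,900 + $56,250 = $245,150.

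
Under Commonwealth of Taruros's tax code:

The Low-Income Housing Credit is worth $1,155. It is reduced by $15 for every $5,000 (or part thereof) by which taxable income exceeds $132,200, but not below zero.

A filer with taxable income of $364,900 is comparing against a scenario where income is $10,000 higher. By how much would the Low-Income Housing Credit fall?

At $364,900 — income exceeds $132,200 by $232,700, which is 47 full-or-partial $5,000 increments; reduction = 47 × $15 = $705, leaving $450.
At $374,900 — income exceeds $132,200 by $242,700, which is 49 full-or-partial $5,000 increments; reduction = 49 × $15 = $735, leaving $420.
Lost: $450 − $420 = $30.

$30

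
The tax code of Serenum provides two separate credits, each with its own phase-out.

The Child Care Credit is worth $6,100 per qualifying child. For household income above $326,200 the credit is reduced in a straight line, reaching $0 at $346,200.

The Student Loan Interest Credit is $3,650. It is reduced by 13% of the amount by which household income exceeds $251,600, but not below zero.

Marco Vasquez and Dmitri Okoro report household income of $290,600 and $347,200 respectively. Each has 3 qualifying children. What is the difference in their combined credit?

Marco ($290,600): Child Care Credit: base = 3 × $6,100 = $18,300. $290,600 is at or below the $326,200 threshold, so the full $18,300 applies. Student Loan Interest Credit: 13% of the $39,000 excess over $251,600 is $5,070 ≥ base, so the credit is $0. total $18,300 + $0 = $18,300
Dmitri ($347,200): Child Care Credit: base = 3 × $6,100 = $18,300. $347,200 is at or above $346,200, so the credit is $0. Student Loan Interest Credit: 13% of the $95,600 excess over $251,600 is $12,428 ≥ base, so the credit is $0. total $0 + $0 = $0
Difference: |$18,300 − $0| = $18,300.

$18,300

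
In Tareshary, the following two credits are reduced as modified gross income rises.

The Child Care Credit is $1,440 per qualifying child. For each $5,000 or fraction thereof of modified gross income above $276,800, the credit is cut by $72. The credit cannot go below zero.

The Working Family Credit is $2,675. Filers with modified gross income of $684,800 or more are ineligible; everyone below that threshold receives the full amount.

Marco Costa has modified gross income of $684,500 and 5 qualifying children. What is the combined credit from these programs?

$3,971

Child Care Credit: base = 5 × $1,440 = $7,200. income exceeds $276,800 by $407,700, which is 82 full-or-partial $5,000 increments; reduction = 82 × $72 = $5,904, leaving $1,296.
Working Family Credit: $684,500 is below the $684,800 cutoff, so the full $2,675 applies.
Total: $1,296 + $2,675 = $3,971.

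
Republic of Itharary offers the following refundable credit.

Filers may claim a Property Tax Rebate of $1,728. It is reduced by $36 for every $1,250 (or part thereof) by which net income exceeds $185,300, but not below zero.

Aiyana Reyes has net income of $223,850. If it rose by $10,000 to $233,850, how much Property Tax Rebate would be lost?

$288

At $223,850 — income exceeds $185,300 by $38,550, which is 31 full-or-partial $1,250 increments; reduction = 31 × $36 = $1,116, leaving $612.
At $233,850 — income exceeds $185,300 by $48,550, which is 39 full-or-partial $1,250 increments; reduction = 39 × $36 = $1,404, leaving $324.
Lost: $612 − $324 = $288.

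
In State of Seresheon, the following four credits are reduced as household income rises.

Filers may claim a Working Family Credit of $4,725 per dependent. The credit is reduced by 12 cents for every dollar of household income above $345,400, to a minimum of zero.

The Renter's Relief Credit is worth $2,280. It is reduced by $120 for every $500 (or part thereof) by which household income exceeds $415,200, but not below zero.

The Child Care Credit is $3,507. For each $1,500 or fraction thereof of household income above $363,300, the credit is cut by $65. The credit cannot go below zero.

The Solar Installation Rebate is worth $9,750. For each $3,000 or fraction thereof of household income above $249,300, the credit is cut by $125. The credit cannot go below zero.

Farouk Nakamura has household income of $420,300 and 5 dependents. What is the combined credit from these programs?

Working Family Credit: base = 5 × $4,725 = $23,625. 12% of the $74,900 excess over $345,400 is $8,988; credit = $23,625 − $8,988 = $14,637.
Renter's Relief Credit: income exceeds $415,200 by $5,100, which is 11 full-or-partial $500 increments; reduction = 11 × $120 = $1,320, leaving $960.
Child Care Credit: income exceeds $363,300 by $57,000, which is 38 full-or-partial $1,500 increments; reduction = 38 × $65 = $2,470, leaving $1,037.
Solar Installation Rebate: income exceeds $249,300 by $171,000, which is 57 full-or-partial $3,000 increments; reduction = 57 × $125 = $7,125, leaving $2,625.
Total: $14,637 + $960 + $1,037 + $2,625 = $19,259.

$19,259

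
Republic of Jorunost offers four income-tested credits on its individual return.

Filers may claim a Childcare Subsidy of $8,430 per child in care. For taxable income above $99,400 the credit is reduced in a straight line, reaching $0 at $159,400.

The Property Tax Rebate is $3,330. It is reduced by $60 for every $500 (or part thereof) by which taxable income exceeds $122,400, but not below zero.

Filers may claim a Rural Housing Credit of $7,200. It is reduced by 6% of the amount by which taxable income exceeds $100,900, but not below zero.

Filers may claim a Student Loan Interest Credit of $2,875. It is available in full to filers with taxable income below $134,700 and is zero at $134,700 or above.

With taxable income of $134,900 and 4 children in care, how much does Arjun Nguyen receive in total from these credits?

$20,759

Childcare Subsidy: base = 4 × $8,430 = $33,720. $134,900 is $35,500 into a $60,000 phase-out range, leaving 24,500/60,000 of the credit: $33,720 × 24,500/60,000 = $13,769.
Property Tax Rebate: income exceeds $122,400 by $12,500, which is 25 full-or-partial $500 increments; reduction = 25 × $60 = $1,500, leaving $1,830.
Rural Housing Credit: 6% of the $34,000 excess over $100,900 is $2,040; credit = $7,200 − $2,040 = $5,160.
Student Loan Interest Credit: $134,900 meets or exceeds the $134,700 cutoff, so the credit is $0.
Total: $13,769 + $1,830 + $5,160 + $0 = $20,759.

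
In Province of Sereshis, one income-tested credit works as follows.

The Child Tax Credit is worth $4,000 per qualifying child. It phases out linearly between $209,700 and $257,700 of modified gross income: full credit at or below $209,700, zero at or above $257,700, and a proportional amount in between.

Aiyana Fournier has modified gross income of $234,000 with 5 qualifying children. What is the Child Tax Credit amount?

$9,875

Child Tax Credit: base = 5 × $4,000 = $20,000. $234,000 is $24,300 into a $48,000 phase-out range, leaving 23,700/48,000 of the credit: $20,000 × 23,700/48,000 = $9,875.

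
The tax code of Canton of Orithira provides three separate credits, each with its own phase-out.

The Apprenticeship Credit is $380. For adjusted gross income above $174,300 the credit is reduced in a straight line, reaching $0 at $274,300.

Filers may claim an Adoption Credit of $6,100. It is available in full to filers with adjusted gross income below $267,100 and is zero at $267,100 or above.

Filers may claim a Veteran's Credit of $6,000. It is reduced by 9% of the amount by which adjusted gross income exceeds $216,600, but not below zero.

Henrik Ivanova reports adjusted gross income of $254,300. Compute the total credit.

Apprenticeship Credit: $254,300 is $80,000 into a $100,000 phase-out range, leaving 20,000/100,000 of the credit: $380 × 20,000/100,000 = $76.
Adoption Credit: $254,300 is below the $267,100 cutoff, so the full $6,100 applies.
Veteran's Credit: 9% of the $37,700 excess over $216,600 is $3,393; credit = $6,000 − $3,393 = $2,607.
Total: $76 + $6,100 + $2,607 = $8,783.

$8,783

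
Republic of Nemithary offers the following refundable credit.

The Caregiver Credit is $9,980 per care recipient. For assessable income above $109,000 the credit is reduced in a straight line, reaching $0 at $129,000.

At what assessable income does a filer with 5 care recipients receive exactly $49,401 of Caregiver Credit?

Full credit = 5 × $9,980 = $49,900.
$49,401 is 49,401/49,900 of the full $49,900, so 499/49,900 of the $20,000 range has been used: income = $109,000 + $20,000 × 499/49,900 = $109,200.

$109,200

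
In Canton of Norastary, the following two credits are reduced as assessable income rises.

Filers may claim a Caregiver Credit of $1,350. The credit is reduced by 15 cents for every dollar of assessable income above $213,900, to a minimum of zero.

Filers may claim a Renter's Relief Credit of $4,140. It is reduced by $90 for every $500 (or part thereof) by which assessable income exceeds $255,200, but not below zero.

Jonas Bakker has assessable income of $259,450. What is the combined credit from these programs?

Caregiver Credit: 15% of the $45,550 excess over $213,900 is $6,832.50 ≥ base, so the credit is $0.
Renter's Relief Credit: income exceeds $255,200 by $4,250, which is 9 full-or-partial $500 increments; reduction = 9 × $90 = $810, leaving $3,330.
Total: $0 + $3,330 = $3,330.

$3,330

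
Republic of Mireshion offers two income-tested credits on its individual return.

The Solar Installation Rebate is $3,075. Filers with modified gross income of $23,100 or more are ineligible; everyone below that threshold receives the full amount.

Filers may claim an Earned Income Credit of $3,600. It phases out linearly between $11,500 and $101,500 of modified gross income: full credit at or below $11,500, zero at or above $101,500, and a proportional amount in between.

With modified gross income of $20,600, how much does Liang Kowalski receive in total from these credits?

$6,311

Solar Installation Rebate: $20,600 is below the $23,100 cutoff, so the full $3,075 applies.
Earned Income Credit: $20,600 is $9,100 into a $90,000 phase-out range, leaving 80,900/90,000 of the credit: $3,600 × 80,900/90,000 = $3,236.
Total: $3,075 + $3,236 = $6,311.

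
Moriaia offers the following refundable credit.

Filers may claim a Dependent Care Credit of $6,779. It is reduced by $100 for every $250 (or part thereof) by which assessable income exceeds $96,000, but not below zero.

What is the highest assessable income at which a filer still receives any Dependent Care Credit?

$112,750

After 67 increments the reduction is 67 × $100 = $6,700, leaving $79; one more increment wipes it out. Increment 67 ends at excess 67 × $250 = $16,750, so the highest qualifying income is $96,000 + $16,750 = $112,750.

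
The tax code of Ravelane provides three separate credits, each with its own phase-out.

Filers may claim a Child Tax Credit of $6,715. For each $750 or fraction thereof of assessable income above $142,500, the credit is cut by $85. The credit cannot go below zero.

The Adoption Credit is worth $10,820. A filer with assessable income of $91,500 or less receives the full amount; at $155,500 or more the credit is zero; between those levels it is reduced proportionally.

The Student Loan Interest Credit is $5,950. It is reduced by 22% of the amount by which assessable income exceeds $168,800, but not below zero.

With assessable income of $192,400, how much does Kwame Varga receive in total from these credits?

Child Tax Credit: income exceeds $142,500 by $49,900, which is 67 full-or-partial $750 increments; reduction = 67 × $85 = $5,695, leaving $1,020.
Adoption Credit: $192,400 is at or above $155,500, so the credit is $0.
Student Loan Interest Credit: 22% of the $23,600 excess over $168,800 is $5,192; credit = $5,950 − $5,192 = $758.
Total: $1,020 + $0 + $758 = $1,778.

$1,778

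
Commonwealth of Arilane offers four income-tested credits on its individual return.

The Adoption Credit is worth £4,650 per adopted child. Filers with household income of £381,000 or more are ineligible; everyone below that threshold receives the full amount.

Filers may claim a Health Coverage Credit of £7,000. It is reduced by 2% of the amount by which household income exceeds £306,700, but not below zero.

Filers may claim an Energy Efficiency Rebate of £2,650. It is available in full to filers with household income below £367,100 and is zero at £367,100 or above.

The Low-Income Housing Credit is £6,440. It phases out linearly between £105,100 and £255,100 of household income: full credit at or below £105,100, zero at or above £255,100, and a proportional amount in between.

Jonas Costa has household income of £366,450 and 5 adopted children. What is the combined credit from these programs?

£31,705

Adoption Credit: base = 5 × £4,650 = £23,250. £366,450 is below the £381,000 cutoff, so the full £23,250 applies.
Health Coverage Credit: 2% of the £59,750 excess over £306,700 is £1,195; credit = £7,000 − £1,195 = £5,805.
Energy Efficiency Rebate: £366,450 is below the £367,100 cutoff, so the full £2,650 applies.
Low-Income Housing Credit: £366,450 is at or above £255,100, so the credit is £0.
Total: £23,250 + £5,805 + £2,650 + £0 = £31,705.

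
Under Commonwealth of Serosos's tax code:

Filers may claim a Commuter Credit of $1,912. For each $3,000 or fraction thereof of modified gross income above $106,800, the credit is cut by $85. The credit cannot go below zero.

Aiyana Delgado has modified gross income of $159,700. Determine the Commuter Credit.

$382

Commuter Credit: income exceeds $106,800 by $52,900, which is 18 full-or-partial $3,000 increments; reduction = 18 × $85 = $1,530, leaving $382.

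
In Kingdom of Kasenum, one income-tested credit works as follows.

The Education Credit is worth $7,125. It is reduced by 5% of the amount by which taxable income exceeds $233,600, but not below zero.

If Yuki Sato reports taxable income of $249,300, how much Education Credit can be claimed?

Education Credit: 5% of the $15,700 excess over $233,600 is $785; credit = $7,125 − $785 = $6,340.

$6,340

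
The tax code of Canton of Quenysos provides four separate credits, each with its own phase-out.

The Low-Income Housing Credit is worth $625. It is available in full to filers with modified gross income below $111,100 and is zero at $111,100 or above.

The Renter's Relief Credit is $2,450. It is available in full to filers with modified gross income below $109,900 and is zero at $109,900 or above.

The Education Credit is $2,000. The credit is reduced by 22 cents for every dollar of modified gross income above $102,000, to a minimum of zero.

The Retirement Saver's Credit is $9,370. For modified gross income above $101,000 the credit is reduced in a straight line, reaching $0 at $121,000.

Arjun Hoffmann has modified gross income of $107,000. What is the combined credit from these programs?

Low-Income Housing Credit: $107,000 is below the $111,100 cutoff, so the full $625 applies.
Renter's Relief Credit: $107,000 is below the $109,900 cutoff, so the full $2,450 applies.
Education Credit: 22% of the $5,000 excess over $102,000 is $1,100; credit = $2,000 − $1,100 = $900.
Retirement Saver's Credit: $107,000 is $6,000 into a $20,000 phase-out range, leaving 14,000/20,000 of the credit: $9,370 × 14,000/20,000 = $6,559.
Total: $625 + $2,450 + $900 + $6,559 = $10,534.

$10,534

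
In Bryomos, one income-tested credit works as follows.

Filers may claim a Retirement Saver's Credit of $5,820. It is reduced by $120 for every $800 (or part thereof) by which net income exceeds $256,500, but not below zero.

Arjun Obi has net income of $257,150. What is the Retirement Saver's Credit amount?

$5,700

Retirement Saver's Credit: income exceeds $256,500 by $650, which is 1 full-or-partial $800 increment; reduction = 1 × $120 = $120, leaving $5,700.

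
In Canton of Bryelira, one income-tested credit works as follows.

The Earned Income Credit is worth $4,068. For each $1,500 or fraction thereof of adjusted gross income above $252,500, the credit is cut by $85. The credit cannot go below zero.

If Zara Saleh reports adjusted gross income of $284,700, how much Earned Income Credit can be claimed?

$2,198

Earned Income Credit: income exceeds $252,500 by $32,200, which is 22 full-or-partial $1,500 increments; reduction = 22 × $85 = $1,870, leaving $2,198.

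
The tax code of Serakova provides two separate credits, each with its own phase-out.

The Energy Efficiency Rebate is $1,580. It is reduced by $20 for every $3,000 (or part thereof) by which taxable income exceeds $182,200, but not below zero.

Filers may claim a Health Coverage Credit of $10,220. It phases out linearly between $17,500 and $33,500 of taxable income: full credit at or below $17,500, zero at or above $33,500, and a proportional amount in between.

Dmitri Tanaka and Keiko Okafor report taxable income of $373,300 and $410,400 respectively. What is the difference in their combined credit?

$260

Dmitri ($373,300): Energy Efficiency Rebate: income exceeds $182,200 by $191,100, which is 64 full-or-partial $3,000 increments; reduction = 64 × $20 = $1,280, leaving $300. Health Coverage Credit: $373,300 is at or above $33,500, so the credit is $0. total $300 + $0 = $300
Keiko ($410,400): Energy Efficiency Rebate: income exceeds $182,200 by $228,200, which is 77 full-or-partial $3,000 increments; reduction = 77 × $20 = $1,540, leaving $40. Health Coverage Credit: $410,400 is at or above $33,500, so the credit is $0. total $40 + $0 = $40
Difference: |$300 − $40| = $260.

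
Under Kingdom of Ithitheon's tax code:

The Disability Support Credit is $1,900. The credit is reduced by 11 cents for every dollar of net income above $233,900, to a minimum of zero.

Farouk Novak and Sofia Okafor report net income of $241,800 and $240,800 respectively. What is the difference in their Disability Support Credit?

Farouk ($241,800): Disability Support Credit: 11% of the $7,900 excess over $233,900 is $869; credit = $1,900 − $869 = $1,031.
Sofia ($240,800): Disability Support Credit: 11% of the $6,900 excess over $233,900 is $759; credit = $1,900 − $759 = $1,141.
Difference: |$1,031 − $1,141| = $110.

$110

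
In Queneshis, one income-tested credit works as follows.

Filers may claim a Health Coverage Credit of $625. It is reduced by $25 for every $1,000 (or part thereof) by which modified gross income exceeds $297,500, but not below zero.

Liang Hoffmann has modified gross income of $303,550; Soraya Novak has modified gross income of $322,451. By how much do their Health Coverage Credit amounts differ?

$450

Liang ($303,550): Health Coverage Credit: income exceeds $297,500 by $6,050, which is 7 full-or-partial $1,000 increments; reduction = 7 × $25 = $175, leaving $450.
Soraya ($322,451): Health Coverage Credit: income exceeds $297,500 by $24,951 → 25 increments × $25 = $625 ≥ base, so the credit is $0.
Difference: |$450 − $0| = $450.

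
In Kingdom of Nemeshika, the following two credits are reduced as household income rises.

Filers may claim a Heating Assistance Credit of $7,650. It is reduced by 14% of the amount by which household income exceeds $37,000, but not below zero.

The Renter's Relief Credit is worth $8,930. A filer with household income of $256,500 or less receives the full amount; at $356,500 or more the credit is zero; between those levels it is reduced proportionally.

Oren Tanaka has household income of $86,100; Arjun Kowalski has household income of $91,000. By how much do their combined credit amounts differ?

Oren ($86,100): Heating Assistance Credit: 14% of the $49,100 excess over $37,000 is $6,874; credit = $7,650 − $6,874 = $776. Renter's Relief Credit: $86,100 is at or below the $256,500 threshold, so the full $8,930 applies. total $776 + $8,930 = $9,706
Arjun ($91,000): Heating Assistance Credit: 14% of the $54,000 excess over $37,000 is $7,560; credit = $7,650 − $7,560 = $90. Renter's Relief Credit: $91,000 is at or below the $256,500 threshold, so the full $8,930 applies. total $90 + $8,930 = $9,020
Difference: |$9,706 − $9,020| = $686.

$686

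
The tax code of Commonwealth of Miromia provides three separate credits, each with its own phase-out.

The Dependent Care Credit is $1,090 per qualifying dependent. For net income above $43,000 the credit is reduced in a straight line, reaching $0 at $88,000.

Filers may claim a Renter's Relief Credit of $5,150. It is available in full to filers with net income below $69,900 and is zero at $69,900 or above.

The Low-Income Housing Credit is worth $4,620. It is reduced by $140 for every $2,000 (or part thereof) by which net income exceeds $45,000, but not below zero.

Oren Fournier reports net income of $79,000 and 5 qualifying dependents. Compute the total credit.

$3,330

Dependent Care Credit: base = 5 × $1,090 = $5,450. $79,000 is $36,000 into a $45,000 phase-out range, leaving 9,000/45,000 of the credit: $5,450 × 9,000/45,000 = $1,090.
Renter's Relief Credit: $79,000 meets or exceeds the $69,900 cutoff, so the credit is $0.
Low-Income Housing Credit: income exceeds $45,000 by $34,000, which is 17 full-or-partial $2,000 increments; reduction = 17 × $140 = $2,380, leaving $2,240.
Total: $1,090 + $0 + $2,240 = $3,330.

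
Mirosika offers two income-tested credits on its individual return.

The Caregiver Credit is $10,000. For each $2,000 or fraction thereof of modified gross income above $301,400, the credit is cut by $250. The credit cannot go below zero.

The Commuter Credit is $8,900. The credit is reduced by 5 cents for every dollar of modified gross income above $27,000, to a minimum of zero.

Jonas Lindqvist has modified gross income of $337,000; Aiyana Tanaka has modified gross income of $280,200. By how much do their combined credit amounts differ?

Jonas ($337,000): Caregiver Credit: income exceeds $301,400 by $35,600, which is 18 full-or-partial $2,000 increments; reduction = 18 × $250 = $4,500, leaving $5,500. Commuter Credit: 5% of the $310,000 excess over $27,000 is $15,500 ≥ base, so the credit is $0. total $5,500 + $0 = $5,500
Aiyana ($280,200): Caregiver Credit: $280,200 is at or below the $301,400 threshold, so the full $10,000 applies. Commuter Credit: 5% of the $253,200 excess over $27,000 is $12,660 ≥ base, so the credit is $0. total $10,000 + $0 = $10,000
Difference: |$5,500 − $10,000| = $4,500.

$4,500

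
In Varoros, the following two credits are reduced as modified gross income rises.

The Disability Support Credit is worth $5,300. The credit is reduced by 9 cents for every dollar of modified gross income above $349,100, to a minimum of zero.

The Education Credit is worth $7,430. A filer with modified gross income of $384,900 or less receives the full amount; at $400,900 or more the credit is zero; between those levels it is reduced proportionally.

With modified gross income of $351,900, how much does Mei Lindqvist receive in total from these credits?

$12,478

Disability Support Credit: 9% of the $2,800 excess over $349,100 is $252; credit = $5,300 − $252 = $5,048.
Education Credit: $351,900 is at or below the $384,900 threshold, so the full $7,430 applies.
Total: $5,048 + $7,430 = $12,478.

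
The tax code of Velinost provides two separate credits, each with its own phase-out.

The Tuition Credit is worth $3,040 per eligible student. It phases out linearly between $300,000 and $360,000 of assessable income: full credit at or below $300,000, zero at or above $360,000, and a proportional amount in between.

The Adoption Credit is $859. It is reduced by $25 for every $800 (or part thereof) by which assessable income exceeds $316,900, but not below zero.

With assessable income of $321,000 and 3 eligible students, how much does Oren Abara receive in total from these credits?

$6,637

Tuition Credit: base = 3 × $3,040 = $9,120. $321,000 is $21,000 into a $60,000 phase-out range, leaving 39,000/60,000 of the credit: $9,120 × 39,000/60,000 = $5,928.
Adoption Credit: income exceeds $316,900 by $4,100, which is 6 full-or-partial $800 increments; reduction = 6 × $25 = $150, leaving $709.
Total: $5,928 + $709 = $6,637.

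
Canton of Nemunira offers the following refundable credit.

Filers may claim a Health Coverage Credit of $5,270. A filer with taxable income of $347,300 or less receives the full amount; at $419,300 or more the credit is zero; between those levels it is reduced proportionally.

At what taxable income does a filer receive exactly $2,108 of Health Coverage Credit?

$2,108 is 2,108/5,270 of the full $5,270, so 3,162/5,270 of the $72,000 range has been used: income = $347,300 + $72,000 × 3,162/5,270 = $390,500.

$390,500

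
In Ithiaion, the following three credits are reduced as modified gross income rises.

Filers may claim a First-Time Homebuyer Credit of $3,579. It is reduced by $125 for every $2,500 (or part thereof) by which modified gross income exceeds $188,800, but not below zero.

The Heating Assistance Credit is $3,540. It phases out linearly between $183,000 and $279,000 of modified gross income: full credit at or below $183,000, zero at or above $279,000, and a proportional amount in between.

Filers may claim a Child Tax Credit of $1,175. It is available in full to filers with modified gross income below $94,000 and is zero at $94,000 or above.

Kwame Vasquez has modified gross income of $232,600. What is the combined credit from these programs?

First-Time Homebuyer Credit: income exceeds $188,800 by $43,800, which is 18 full-or-partial $2,500 increments; reduction = 18 × $125 = $2,250, leaving $1,329.
Heating Assistance Credit: $232,600 is $49,600 into a $96,000 phase-out range, leaving 46,400/96,000 of the credit: $3,540 × 46,400/96,000 = $1,711.
Child Tax Credit: $232,600 meets or exceeds the $94,000 cutoff, so the credit is $0.
Total: $1,329 + $1,711 + $0 = $3,040.

$3,040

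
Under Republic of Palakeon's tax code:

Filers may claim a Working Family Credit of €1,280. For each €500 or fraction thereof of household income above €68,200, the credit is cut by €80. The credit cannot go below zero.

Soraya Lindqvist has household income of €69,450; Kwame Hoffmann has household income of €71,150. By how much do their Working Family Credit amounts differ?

€240

Soraya (€69,450): Working Family Credit: income exceeds €68,200 by €1,250, which is 3 full-or-partial €500 increments; reduction = 3 × €80 = €240, leaving €1,040.
Kwame (€71,150): Working Family Credit: income exceeds €68,200 by €2,950, which is 6 full-or-partial €500 increments; reduction = 6 × €80 = €480, leaving €800.
Difference: |€1,040 − €800| = €240.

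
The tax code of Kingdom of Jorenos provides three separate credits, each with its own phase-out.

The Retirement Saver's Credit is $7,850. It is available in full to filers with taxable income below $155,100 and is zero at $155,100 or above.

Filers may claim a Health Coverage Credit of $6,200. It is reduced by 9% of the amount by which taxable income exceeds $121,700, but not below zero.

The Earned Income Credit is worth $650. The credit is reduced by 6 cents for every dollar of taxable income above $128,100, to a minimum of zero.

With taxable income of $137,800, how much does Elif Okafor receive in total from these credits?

$12,669

Retirement Saver's Credit: $137,800 is below the $155,100 cutoff, so the full $7,850 applies.
Health Coverage Credit: 9% of the $16,100 excess over $121,700 is $1,449; credit = $6,200 − $1,449 = $4,751.
Earned Income Credit: 6% of the $9,700 excess over $128,100 is $582; credit = $650 − $582 = $68.
Total: $7,850 + $4,751 + $68 = $12,669.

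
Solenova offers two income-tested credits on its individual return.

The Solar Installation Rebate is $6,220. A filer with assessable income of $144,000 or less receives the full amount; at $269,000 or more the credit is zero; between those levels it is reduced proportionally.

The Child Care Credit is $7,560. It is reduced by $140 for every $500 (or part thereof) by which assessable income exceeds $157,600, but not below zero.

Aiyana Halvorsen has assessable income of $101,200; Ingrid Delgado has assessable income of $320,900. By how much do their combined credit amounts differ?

$13,780

Aiyana ($101,200): Solar Installation Rebate: $101,200 is at or below the $144,000 threshold, so the full $6,220 applies. Child Care Credit: $101,200 is at or below the $157,600 threshold, so the full $7,560 applies. total $6,220 + $7,560 = $13,780
Ingrid ($320,900): Solar Installation Rebate: $320,900 is at or above $269,000, so the credit is $0. Child Care Credit: income exceeds $157,600 by $163,300 → 327 increments × $140 = $45,780 ≥ base, so the credit is $0. total $0 + $0 = $0
Difference: |$13,780 − $0| = $13,780.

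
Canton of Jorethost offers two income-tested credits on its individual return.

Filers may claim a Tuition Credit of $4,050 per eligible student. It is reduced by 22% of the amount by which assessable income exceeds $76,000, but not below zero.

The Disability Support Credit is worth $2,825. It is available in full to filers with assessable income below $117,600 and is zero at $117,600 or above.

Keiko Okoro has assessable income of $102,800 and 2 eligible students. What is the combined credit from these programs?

$5,029

Tuition Credit: base = 2 × $4,050 = $8,100. 22% of the $26,800 excess over $76,000 is $5,896; credit = $8,100 − $5,896 = $2,204.
Disability Support Credit: $102,800 is below the $117,600 cutoff, so the full $2,825 applies.
Total: $2,204 + $2,825 = $5,029.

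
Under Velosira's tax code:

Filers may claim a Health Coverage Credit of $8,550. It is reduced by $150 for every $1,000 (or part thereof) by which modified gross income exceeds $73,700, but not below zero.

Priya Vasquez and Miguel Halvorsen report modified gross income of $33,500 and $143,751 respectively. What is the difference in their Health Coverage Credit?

$8,550

Priya ($33,500): Health Coverage Credit: $33,500 is at or below the $73,700 threshold, so the full $8,550 applies.
Miguel ($143,751): Health Coverage Credit: income exceeds $73,700 by $70,051 → 71 increments × $150 = $10,650 ≥ base, so the credit is $0.
Difference: |$8,550 − $0| = $8,550.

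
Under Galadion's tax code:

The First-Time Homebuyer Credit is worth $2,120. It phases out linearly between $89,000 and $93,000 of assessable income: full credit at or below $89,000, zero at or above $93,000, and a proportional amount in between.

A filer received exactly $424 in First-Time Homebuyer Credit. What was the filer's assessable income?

$92,200

$424 is 424/2,120 of the full $2,120, so 1,696/2,120 of the $4,000 range has been used: income = $89,000 + $4,000 × 1,696/2,120 = $92,200.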